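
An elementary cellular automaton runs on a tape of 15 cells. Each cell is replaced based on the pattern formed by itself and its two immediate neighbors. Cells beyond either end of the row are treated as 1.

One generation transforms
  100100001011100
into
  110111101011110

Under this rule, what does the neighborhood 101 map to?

At position 9 the neighborhood is 101; the next row has 0 there.

0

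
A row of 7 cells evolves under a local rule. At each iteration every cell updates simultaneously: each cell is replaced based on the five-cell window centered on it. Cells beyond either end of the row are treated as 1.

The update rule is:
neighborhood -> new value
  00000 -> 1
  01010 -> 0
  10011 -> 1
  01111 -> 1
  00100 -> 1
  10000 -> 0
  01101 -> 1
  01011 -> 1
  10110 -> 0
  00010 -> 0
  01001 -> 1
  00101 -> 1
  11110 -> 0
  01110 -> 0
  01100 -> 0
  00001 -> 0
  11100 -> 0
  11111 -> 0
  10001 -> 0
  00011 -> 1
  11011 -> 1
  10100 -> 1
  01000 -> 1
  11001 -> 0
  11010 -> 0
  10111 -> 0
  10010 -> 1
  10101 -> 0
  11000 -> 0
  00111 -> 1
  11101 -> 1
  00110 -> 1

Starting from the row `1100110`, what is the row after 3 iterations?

0001111
0011100
0110001

0110001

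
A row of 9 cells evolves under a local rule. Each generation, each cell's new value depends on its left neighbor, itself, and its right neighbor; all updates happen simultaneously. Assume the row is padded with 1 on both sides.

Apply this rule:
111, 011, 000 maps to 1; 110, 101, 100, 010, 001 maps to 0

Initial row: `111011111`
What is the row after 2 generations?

100011111

110011111
100011111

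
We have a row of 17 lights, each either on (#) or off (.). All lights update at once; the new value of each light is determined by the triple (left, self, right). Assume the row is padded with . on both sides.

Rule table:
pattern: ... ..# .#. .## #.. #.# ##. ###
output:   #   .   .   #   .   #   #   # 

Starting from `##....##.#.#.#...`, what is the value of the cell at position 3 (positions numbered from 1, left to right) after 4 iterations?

#

##.##.###.#.#..##
##########.#...##
###########..#.##
###########...###
position 3 holds #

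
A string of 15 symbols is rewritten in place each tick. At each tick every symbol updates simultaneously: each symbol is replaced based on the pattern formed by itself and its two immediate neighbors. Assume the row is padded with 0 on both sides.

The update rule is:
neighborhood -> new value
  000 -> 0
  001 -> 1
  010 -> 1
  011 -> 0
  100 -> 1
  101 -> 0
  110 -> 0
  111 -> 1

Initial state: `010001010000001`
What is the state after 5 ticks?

111011011000011
010000000100100
111000001111110
010100010111101
110110110011001

110110110011001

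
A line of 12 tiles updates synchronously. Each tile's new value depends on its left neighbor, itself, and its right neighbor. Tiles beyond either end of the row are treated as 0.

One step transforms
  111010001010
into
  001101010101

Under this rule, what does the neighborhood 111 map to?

0

At position 1 the neighborhood is 111; the next row has 0 there.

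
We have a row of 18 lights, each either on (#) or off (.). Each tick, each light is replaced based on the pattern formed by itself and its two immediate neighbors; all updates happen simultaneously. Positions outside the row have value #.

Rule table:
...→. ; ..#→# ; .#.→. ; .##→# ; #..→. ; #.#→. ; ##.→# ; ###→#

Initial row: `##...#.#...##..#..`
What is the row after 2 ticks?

##.#.....####...##

##..#.....###.#..#
##.#.....####...##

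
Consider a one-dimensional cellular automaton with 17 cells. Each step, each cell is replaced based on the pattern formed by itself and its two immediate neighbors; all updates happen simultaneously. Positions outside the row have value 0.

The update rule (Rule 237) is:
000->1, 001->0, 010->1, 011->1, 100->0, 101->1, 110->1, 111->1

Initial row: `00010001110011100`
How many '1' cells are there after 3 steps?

15

11010101110011101
11111111110011111
11111111110011111
count of 1: 15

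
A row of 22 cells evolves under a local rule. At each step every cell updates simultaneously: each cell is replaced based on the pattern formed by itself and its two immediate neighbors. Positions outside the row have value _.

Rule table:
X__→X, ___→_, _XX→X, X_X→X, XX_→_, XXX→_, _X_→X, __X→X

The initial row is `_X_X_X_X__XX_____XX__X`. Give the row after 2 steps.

X__________XXX_XX_XX__

XXXXXXXXXXX_X___XX_XXX
X__________XXX_XX_XX__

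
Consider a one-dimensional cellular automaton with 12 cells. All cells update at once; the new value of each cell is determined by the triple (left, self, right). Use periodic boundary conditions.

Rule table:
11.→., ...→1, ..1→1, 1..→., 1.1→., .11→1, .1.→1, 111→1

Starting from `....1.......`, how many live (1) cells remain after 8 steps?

10

11111.111111
1111..111111
111..1111111
11..11111111
1..111111111
..1111111111
.1111111111.
1111111111..
count of 1: 10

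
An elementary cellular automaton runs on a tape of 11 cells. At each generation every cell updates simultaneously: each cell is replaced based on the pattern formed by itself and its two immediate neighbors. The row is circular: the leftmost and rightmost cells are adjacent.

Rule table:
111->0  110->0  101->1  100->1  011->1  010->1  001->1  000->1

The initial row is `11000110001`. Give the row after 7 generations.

00111101111
11100011000
10011110111
01110001100
11001111011
00111000110
11100111101

11100111101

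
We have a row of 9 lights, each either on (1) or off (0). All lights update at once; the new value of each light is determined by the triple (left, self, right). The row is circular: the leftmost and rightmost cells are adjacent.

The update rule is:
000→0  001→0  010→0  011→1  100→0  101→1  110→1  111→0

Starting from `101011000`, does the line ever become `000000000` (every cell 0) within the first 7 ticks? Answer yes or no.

tick 1: 010111000
tick 2: 001101000
tick 3: 001110000
tick 4: 001010000
tick 5: 000100000
tick 6: 000000000
all cells are 0 at tick 6

yes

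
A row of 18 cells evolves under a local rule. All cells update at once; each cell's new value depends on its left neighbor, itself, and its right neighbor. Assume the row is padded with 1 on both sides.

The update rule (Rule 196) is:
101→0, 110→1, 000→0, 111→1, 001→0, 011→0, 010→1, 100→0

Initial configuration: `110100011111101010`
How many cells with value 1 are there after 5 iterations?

6

110100001111101010
110100000111101010
110100000011101010
110100000001101010
110100000000101010
count of 1: 6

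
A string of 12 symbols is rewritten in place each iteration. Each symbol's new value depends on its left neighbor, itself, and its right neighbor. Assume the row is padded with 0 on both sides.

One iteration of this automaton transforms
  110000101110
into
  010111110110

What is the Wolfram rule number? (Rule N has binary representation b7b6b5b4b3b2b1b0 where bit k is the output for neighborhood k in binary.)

231

position 9: 111 → 1  (bit 7 = 1)
position 1: 110 → 1  (bit 6 = 1)
position 7: 101 → 1  (bit 5 = 1)
position 2: 100 → 0  (bit 4 = 0)
position 0: 011 → 0  (bit 3 = 0)
position 6: 010 → 1  (bit 2 = 1)
position 5: 001 → 1  (bit 1 = 1)
position 3: 000 → 1  (bit 0 = 1)
bits b7..b0 = 11100111 = 231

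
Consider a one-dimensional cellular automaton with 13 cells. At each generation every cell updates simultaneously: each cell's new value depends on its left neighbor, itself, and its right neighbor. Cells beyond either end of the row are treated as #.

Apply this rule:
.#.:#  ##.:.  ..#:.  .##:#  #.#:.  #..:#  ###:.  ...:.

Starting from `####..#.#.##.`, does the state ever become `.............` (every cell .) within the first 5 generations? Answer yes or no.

no

generation 1: ....#.#.#.#..
generation 2: #...#.#.#.##.
generation 3: .#..#.#.#.#..
generation 4: .##.#.#.#.##.
generation 5: .#..#.#.#.#..
generation 5 is .#..#.#.#.#.., still not uniform .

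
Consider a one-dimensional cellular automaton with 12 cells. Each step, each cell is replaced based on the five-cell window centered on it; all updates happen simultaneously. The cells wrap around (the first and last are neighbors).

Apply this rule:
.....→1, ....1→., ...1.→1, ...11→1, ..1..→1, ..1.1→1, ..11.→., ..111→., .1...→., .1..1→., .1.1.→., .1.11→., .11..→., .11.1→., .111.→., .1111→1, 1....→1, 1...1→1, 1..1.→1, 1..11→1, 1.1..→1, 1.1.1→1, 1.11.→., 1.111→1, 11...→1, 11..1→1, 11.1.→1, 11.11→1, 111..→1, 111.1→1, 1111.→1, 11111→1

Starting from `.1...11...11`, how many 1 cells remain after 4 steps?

11.11..111..
..1..11..111
111.1..11..1
11111.1..11.
count of 1: 8

8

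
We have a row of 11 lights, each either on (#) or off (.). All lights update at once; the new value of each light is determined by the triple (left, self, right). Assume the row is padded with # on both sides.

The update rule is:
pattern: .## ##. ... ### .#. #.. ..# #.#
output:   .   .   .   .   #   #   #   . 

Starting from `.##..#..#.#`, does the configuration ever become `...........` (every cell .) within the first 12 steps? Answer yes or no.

...######..
#.#......##
..##....#..
##..#..####
..#####....
##.....#..#
..#...####.
####.#.....
.....##...#
#...#..#.#.
.#.#####.#.
.#.......#.
step 12 is .#.......#., still not uniform .

no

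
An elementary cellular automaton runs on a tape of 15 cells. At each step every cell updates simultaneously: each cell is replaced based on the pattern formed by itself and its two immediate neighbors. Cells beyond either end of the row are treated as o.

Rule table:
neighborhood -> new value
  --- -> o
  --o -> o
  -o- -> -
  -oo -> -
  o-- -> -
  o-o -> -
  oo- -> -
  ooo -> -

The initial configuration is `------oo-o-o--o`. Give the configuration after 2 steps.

-ooooo-------o-
-------oooooo--

-------oooooo--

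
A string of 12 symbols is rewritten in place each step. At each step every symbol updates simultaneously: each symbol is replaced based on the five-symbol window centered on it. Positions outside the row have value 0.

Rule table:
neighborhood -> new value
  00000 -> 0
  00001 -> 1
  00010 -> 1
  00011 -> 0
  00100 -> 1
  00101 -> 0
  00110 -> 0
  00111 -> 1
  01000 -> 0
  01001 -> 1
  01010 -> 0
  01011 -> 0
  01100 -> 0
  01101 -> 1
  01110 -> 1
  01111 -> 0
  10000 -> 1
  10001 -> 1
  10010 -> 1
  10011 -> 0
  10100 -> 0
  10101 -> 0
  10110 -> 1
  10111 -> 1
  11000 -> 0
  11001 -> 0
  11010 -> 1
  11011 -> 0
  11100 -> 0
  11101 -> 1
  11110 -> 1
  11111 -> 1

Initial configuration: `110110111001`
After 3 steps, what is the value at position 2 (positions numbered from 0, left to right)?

0

010110110011
100110100000
110011001000
position 2 holds 0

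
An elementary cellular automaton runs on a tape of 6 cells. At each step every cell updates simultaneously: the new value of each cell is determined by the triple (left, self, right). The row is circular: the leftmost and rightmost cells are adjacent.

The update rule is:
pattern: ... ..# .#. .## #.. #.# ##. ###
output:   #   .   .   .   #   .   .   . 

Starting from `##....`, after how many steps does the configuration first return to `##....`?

12

step 1: ..###.
step 2: #....#
step 3: .###..
step 4: ....##
step 5: ###...
step 6: ...##.
step 7: ##...#
step 8: ..##..
step 9: #...##
step 10: .##...
step 11: ...###
step 12: ##....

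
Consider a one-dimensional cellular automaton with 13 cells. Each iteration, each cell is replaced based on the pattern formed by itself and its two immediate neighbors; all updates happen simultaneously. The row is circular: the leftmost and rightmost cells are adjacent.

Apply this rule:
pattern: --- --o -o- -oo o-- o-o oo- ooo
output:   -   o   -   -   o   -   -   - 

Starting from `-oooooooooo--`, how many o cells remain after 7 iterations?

6

iteration 1: o----------o-
iteration 2: -o--------o--
iteration 3: o-o------o-o-
iteration 4: ---o----o----
iteration 5: --o-o--o-o---
iteration 6: -o---oo---o--
iteration 7: o-o-o--o-o-o-
count of o: 6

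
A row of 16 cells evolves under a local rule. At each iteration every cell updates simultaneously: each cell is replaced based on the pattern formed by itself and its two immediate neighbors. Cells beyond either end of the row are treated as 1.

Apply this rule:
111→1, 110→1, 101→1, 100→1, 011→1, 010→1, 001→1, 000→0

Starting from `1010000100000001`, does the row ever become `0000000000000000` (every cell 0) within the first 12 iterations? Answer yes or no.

no

iteration 1: 1111001110000011
iteration 2: 1111111111000111
iteration 3: 1111111111101111
iteration 4: 1111111111111111
iteration 5: 1111111111111111  (fixed point — unchanged through iteration 12)
iteration 12 is 1111111111111111, still not uniform 0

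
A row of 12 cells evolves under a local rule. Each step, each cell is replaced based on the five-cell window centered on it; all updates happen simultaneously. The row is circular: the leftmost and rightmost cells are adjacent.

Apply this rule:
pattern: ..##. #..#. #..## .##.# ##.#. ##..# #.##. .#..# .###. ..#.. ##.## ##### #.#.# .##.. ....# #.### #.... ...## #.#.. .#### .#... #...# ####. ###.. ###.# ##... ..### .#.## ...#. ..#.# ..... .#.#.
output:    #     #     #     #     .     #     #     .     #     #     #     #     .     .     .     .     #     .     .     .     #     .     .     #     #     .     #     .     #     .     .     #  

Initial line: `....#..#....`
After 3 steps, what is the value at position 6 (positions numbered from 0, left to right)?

...##.####..
...###...#.#
#..###..#.#.
position 6 holds .

.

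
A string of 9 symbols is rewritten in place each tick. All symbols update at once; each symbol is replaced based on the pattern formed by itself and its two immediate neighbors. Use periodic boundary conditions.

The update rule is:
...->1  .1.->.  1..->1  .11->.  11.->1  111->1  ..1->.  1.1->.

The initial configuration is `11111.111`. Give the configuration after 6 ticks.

1..111111

11111..11
111111..1
1111111..
.1111111.
..1111111
1..111111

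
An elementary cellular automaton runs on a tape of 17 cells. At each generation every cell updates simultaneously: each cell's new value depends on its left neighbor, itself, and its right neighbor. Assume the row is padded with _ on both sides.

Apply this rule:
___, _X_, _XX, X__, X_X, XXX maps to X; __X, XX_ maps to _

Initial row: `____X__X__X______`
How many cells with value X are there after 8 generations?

13

generation 1: XXX_XX_XX_XXXXXXX
generation 2: XX_XX_XX_XXXXXXX_
generation 3: X_XX_XX_XXXXXXX_X
generation 4: XXX_XX_XXXXXXX_XX
generation 5: XX_XX_XXXXXXX_XX_
generation 6: X_XX_XXXXXXX_XX_X
generation 7: XXX_XXXXXXX_XX_XX
generation 8: XX_XXXXXXX_XX_XX_
count of X: 13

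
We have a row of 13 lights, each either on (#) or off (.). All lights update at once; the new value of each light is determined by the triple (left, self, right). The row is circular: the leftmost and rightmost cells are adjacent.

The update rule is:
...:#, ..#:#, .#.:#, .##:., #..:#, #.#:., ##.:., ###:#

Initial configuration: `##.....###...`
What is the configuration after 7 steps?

step 1: ..#####.#.###
step 2: ##.###..#..#.
step 3: ....#.######.
step 4: #####..####.#
step 5: ####.##.##...
step 6: .##.......###
step 7: ...#######.#.

...#######.#.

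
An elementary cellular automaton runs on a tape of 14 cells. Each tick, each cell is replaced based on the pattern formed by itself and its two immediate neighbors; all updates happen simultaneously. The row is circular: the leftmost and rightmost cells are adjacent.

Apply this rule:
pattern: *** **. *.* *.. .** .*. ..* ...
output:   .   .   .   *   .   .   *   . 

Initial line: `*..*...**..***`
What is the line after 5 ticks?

.*.**....*....

tick 1: .**.*.*..**...
tick 2: *......**..*..
tick 3: .*....*..**.**
tick 4: ..*..*.**.....
tick 5: .*.**....*....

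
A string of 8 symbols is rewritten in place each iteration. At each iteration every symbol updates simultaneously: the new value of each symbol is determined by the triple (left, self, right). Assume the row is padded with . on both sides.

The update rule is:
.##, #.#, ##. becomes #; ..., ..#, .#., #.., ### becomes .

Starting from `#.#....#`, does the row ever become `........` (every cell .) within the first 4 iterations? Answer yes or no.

yes

iteration 1: .#......
iteration 2: ........
all cells are . at iteration 2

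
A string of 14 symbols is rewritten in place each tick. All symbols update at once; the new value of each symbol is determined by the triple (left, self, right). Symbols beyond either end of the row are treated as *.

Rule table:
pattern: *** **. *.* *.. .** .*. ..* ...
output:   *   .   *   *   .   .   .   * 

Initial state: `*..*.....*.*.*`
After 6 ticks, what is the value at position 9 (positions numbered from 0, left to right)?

.*..****..*.*.
*.*..**.*..*.*
.*.*...*.*..*.
*.*.**..*.*..*
.*.*..*..*.*..
*.*.*..*..*.*.
position 9 holds .

.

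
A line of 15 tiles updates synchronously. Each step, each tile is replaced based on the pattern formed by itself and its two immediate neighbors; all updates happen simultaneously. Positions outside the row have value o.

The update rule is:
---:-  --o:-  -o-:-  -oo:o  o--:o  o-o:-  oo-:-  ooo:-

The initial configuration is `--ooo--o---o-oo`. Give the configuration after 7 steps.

-o--o---o--o---

o-o--o--o----o-
---o--o--o-----
o---o--o--o----
-o---o--o--o---
--o---o--o--o--
o--o---o--o--o-
-o--o---o--o---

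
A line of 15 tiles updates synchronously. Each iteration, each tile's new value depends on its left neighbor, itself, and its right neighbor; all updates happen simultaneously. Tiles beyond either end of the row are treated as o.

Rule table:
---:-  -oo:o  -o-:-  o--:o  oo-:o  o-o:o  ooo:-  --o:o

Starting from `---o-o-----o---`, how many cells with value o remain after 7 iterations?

o-o-o-o---o-o-o
oo-o-o-o-o-o-oo
-oo-o-o-o-o-oo-
oooo-o-o-o-oooo
---oo-o-o-oo---
o-oooo-o-oooo-o
ooo--oo-oo--ooo
count of o: 10

10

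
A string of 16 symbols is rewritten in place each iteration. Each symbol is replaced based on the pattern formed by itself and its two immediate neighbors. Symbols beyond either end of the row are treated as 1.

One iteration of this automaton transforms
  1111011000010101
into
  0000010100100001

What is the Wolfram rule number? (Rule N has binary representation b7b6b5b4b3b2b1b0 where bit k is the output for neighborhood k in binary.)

26

position 0: 111 → 0  (bit 7 = 0)
position 3: 110 → 0  (bit 6 = 0)
position 4: 101 → 0  (bit 5 = 0)
position 7: 100 → 1  (bit 4 = 1)
position 5: 011 → 1  (bit 3 = 1)
position 11: 010 → 0  (bit 2 = 0)
position 10: 001 → 1  (bit 1 = 1)
position 8: 000 → 0  (bit 0 = 0)
bits b7..b0 = 00011010 = 26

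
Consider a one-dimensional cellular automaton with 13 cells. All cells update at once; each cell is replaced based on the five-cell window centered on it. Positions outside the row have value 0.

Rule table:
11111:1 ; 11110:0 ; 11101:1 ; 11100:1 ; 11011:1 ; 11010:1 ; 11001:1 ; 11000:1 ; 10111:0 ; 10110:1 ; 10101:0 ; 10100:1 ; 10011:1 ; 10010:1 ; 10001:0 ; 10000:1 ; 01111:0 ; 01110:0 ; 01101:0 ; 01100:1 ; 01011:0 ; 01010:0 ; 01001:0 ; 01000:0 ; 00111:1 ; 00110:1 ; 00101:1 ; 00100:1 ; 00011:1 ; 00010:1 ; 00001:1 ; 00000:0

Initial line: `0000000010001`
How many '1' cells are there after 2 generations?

8

generation 1: 0000001110011
generation 2: 0000111011111
count of 1: 8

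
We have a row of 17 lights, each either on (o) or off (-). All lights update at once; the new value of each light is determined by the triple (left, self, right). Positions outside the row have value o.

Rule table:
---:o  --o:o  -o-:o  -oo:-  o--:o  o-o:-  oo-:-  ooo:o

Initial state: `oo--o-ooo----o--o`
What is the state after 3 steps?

oooo--o-oo-ooo-oo

o-ooo--o-ooooooo-
---o-ooo--ooooo--
oooo--o-oo-ooo-oo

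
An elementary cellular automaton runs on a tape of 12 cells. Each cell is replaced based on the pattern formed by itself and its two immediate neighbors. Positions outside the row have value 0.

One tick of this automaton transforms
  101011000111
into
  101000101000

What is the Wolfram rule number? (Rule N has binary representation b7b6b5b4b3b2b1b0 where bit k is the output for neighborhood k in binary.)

position 10: 111 → 0  (bit 7 = 0)
position 5: 110 → 0  (bit 6 = 0)
position 1: 101 → 0  (bit 5 = 0)
position 6: 100 → 1  (bit 4 = 1)
position 4: 011 → 0  (bit 3 = 0)
position 0: 010 → 1  (bit 2 = 1)
position 8: 001 → 1  (bit 1 = 1)
position 7: 000 → 0  (bit 0 = 0)
bits b7..b0 = 00010110 = 22

22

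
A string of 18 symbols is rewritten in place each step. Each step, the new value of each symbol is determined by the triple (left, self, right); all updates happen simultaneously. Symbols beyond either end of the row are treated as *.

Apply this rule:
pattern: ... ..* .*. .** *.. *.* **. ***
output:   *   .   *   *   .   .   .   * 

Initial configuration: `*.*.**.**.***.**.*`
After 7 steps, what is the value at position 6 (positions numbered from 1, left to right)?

..*.*..*..**..*..*
..*.*..*..*...*..*
..*.*..*..*.*.*..*
..*.*..*..*.*.*..*  (fixed point — unchanged through step 7)
position 6 holds .

.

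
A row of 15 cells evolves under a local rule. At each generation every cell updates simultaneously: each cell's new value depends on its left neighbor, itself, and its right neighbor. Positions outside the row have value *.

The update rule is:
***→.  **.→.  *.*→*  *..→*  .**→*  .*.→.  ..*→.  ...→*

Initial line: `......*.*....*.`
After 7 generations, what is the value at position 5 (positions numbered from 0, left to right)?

generation 1: *****..*.***..*
generation 2: .....*..**..*.*
generation 3: ****..*.*.*..**
generation 4: ....*..*.*.*.*.
generation 5: ***..*..*.*.*.*
generation 6: ...*..*..*.*.**
generation 7: **..*..*..*.**.
position 5 holds .

.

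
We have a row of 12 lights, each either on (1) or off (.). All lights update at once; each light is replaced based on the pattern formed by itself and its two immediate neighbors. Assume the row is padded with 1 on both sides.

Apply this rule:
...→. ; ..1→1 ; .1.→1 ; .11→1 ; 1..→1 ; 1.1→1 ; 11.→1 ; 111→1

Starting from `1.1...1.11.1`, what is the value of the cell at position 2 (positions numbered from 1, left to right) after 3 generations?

1111.1111111
111111111111
111111111111
position 2 holds 1

1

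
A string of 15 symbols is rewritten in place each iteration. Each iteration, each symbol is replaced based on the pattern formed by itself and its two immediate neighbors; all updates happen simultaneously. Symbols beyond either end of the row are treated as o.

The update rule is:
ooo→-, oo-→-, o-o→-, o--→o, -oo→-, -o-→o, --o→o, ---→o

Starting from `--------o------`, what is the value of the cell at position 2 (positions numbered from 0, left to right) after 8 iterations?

-

ooooooooooooooo
---------------
ooooooooooooooo  (repeats iteration 1; period 2)
iteration 8: ---------------
position 2 holds -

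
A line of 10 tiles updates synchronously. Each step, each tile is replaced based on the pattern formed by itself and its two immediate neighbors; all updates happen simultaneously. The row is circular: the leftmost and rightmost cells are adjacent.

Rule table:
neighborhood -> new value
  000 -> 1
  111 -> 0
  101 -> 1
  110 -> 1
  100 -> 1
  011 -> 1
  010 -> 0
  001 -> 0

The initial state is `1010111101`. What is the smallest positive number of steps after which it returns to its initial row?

40

1101100111
0111110100
0100011011
1011011111
1111110000
1000011110
0111010011
1101101011
0111110110
0100011111
1011010001
1111101101
0000111111
1110100001
0011011101
1011110110
0110011111
1111010001
0001101101
1101111110
1111000011
0001111010
1101001101
0110101111
1111011001
0001111101
1101000110
1110110111
0011111100
1010000111
1101110100
1111011010
1001111101
1101000111
0110110100
0111111011
1100001111
0111101000
0100110111
1010111101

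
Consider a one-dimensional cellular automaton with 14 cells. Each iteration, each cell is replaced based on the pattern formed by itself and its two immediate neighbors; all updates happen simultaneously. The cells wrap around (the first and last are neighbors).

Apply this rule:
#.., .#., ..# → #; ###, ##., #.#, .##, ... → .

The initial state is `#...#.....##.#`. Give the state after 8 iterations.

iteration 1: .#.###...#....
iteration 2: ##....#.###...
iteration 3: ..#..##....#.#
iteration 4: #####..#..##.#
iteration 5: .....#####....
iteration 6: ....#.....#...
iteration 7: ...###...###..
iteration 8: ..#...#.#...#.

..#...#.#...#.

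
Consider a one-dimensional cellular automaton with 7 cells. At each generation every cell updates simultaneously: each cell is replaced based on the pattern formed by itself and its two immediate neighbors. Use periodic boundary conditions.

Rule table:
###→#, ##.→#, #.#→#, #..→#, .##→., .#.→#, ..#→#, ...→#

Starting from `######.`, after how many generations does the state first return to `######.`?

7

.######
#.#####
##.####
###.###
####.##
#####.#
######.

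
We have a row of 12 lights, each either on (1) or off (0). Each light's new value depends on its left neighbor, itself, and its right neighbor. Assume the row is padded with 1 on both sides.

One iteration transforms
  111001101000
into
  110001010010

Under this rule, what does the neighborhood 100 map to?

At position 3 the neighborhood is 100; the next row has 0 there.

0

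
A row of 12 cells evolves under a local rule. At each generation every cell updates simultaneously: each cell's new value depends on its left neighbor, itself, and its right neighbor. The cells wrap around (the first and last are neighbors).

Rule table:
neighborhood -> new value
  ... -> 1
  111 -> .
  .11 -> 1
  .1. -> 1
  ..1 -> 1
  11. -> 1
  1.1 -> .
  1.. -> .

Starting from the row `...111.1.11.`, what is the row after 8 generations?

1111.1.1.11.
1..1.1.1.11.
1.11.1.1.11.
1.11.1.1.11.  (fixed point — unchanged through generation 8)

1.11.1.1.11.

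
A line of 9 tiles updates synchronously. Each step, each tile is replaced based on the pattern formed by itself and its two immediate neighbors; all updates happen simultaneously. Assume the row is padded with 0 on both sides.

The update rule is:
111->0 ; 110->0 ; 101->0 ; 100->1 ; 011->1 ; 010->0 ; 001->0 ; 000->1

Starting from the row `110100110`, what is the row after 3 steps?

step 1: 100010101
step 2: 011000000
step 3: 010111111

010111111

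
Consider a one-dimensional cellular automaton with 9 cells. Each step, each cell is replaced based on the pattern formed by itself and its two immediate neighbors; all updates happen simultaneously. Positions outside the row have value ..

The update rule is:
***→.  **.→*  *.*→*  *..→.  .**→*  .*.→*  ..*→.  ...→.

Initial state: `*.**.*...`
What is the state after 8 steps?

step 1: ******...
step 2: *....*...
step 3: *....*...  (fixed point — unchanged through step 8)

*....*...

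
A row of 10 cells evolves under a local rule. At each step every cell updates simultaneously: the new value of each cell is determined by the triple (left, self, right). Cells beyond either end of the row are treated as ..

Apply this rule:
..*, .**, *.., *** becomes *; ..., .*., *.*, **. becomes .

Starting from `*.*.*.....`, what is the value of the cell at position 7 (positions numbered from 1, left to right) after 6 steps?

.

step 1: .....*....
step 2: ....*.*...
step 3: ...*...*..
step 4: ..*.*.*.*.
step 5: .*.......*
step 6: *.*.....*.
position 7 holds .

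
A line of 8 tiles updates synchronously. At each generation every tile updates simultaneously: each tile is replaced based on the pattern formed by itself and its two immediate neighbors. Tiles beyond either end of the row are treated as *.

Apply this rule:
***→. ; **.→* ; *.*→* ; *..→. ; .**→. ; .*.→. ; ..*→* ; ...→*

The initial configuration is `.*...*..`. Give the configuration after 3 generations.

**.*.*.*

*..**..*
*.*.*.*.
**.*.*.*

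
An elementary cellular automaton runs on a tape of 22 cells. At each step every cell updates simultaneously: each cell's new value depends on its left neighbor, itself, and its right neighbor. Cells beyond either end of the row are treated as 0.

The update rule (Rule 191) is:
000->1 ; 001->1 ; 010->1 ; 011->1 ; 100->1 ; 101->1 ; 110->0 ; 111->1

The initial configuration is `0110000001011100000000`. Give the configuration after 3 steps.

step 1: 1101111111111011111111
step 2: 1011111111110111111110
step 3: 1111111111101111111101

1111111111101111111101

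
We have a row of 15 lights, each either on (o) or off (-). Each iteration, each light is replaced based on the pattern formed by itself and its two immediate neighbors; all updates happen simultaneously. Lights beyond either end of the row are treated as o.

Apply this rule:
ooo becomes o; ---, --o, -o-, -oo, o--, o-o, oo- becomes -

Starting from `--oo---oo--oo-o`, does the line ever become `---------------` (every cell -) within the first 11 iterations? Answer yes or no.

iteration 1: ---------------
all cells are - at iteration 1

yes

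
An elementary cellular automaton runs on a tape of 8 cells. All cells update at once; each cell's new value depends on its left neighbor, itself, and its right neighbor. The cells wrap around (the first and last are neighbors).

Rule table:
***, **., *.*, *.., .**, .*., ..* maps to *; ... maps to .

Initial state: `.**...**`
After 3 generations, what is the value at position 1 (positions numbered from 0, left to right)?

*

generation 1: ****.***
generation 2: ********
generation 3: ********
position 1 holds *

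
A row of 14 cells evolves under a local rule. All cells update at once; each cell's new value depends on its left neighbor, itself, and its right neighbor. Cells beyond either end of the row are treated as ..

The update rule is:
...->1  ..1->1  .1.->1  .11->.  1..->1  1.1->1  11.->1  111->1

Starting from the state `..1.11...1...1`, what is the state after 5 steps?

.11.1111.11111

1111.111111111
.1111.11111111
1.1111.1111111
11.1111.111111
.11.1111.11111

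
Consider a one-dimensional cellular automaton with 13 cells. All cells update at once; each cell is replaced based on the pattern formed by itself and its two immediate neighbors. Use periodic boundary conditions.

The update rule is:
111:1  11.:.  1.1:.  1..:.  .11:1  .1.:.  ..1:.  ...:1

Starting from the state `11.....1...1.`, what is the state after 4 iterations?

1..111...1...
...11..1...1.
11.1.....1...
1....111...1.

1....111...1.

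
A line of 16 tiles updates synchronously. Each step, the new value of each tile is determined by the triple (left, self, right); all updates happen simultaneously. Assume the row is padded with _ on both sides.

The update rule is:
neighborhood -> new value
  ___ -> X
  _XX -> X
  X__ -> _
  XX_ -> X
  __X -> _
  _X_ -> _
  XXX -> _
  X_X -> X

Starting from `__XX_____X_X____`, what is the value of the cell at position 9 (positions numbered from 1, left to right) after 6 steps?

X_XX_XXX__X__XXX
_XXXXX_X_____X_X
_X___XX__XXX__X_
___X_XX__X_X____
XX__XXX___X__XXX
XX__X_X_X____X_X
position 9 holds X

X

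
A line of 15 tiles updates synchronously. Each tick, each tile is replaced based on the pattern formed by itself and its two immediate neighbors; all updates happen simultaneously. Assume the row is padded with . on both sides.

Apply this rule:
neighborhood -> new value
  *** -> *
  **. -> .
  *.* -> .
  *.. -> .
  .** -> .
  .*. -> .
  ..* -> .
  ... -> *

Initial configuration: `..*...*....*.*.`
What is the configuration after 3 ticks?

*...*...**.....
..*...*....****
*...*...**..**.

*...*...**..**.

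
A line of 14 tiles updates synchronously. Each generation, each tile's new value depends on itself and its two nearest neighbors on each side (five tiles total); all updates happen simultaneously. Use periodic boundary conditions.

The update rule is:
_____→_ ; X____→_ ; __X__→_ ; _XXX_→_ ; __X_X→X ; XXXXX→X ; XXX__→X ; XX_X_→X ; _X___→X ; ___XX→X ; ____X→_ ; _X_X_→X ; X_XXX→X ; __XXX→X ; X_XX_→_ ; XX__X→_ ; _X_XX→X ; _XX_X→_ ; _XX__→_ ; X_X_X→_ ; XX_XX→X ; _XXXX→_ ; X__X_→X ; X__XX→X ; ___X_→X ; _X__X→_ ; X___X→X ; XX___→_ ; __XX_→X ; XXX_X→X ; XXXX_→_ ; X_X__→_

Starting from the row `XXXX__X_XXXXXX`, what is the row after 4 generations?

__X_XXXX_X___X

XX_X_XXXX_XXXX
_XX_XX__XXX_XX
X__X___XX_XX__
__X_XXXX_X___X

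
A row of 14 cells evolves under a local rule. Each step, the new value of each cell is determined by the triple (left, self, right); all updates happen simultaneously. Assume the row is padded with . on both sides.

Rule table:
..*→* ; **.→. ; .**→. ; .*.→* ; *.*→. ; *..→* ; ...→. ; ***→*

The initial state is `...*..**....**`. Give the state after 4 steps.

..*...*.***..*

..****..*..*..
.*.**.*******.
**.....*****.*
..*...*.***..*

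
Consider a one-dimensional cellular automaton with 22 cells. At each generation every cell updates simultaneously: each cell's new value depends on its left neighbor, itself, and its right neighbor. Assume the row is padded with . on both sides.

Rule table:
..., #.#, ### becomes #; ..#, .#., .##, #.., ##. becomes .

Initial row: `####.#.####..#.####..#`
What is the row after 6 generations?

.##.#.#.##....#.##....
...#.#.#...##..#...###
##..#.#..#.......#..#.
.....#.....#####......
####...###..###..#####
.##..#..#....#....###.

.##..#..#....#....###.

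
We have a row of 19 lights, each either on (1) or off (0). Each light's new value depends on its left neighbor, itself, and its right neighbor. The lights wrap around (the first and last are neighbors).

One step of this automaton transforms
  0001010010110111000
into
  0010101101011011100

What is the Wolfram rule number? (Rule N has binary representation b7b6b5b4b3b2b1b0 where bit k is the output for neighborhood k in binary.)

242

position 14: 111 → 1  (bit 7 = 1)
position 11: 110 → 1  (bit 6 = 1)
position 4: 101 → 1  (bit 5 = 1)
position 6: 100 → 1  (bit 4 = 1)
position 10: 011 → 0  (bit 3 = 0)
position 3: 010 → 0  (bit 2 = 0)
position 2: 001 → 1  (bit 1 = 1)
position 0: 000 → 0  (bit 0 = 0)
bits b7..b0 = 11110010 = 242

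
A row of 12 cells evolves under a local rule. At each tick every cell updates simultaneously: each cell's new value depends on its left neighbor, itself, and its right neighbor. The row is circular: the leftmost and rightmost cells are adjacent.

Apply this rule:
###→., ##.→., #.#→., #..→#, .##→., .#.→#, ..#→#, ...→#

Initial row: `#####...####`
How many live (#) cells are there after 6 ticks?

.....###....
#####...####  (repeats tick 0; period 2)
tick 6: #####...####
count of #: 9

9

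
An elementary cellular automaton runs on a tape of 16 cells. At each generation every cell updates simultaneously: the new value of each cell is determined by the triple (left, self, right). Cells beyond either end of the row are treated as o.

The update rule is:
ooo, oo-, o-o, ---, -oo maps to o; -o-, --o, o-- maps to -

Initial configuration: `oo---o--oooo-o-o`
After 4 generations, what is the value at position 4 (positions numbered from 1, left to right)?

oo-o----ooooo-oo
ooo--oo-oooooooo
ooo--ooooooooooo
ooo--ooooooooooo
position 4 holds -

-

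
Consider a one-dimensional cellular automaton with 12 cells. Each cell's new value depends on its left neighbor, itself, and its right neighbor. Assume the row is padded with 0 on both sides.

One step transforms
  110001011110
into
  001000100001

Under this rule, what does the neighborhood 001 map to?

0

At position 4 the neighborhood is 001; the next row has 0 there.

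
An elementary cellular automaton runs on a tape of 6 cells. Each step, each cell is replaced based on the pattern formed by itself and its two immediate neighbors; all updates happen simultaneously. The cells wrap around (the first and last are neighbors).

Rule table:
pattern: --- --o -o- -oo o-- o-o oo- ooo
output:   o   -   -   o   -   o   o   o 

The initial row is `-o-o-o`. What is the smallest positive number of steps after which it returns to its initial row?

o-o-o-
-o-o-o

2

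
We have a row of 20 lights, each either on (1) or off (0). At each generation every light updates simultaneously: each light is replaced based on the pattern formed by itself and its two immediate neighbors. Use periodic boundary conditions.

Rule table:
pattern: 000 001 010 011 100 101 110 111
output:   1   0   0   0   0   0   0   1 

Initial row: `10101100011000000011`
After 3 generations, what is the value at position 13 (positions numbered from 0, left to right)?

00000001000011111001
01111100011001110000
00111001000000100111
position 13 holds 0

0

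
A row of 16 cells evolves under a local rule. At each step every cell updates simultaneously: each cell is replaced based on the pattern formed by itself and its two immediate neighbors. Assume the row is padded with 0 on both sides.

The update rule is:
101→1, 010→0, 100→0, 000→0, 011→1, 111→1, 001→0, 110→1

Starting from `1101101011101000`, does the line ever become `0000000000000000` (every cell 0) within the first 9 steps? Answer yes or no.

no

1111110111110000
1111111111110000
1111111111110000  (fixed point — unchanged through step 9)
step 9 is 1111111111110000, still not uniform 0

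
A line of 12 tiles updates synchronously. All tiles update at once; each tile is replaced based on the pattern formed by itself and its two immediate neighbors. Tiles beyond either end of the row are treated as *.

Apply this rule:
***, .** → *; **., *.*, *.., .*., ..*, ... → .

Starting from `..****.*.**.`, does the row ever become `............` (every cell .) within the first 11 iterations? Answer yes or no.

..***....*..
..**........
..*.........
............
all cells are . at iteration 4

yes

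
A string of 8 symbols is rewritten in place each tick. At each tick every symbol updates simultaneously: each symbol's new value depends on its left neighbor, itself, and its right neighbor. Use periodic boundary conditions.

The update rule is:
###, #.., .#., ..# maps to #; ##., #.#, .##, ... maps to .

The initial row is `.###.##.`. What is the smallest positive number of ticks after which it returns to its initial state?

4

tick 1: #.#....#
tick 2: ..##..#.
tick 3: .#..####
tick 4: .###.##.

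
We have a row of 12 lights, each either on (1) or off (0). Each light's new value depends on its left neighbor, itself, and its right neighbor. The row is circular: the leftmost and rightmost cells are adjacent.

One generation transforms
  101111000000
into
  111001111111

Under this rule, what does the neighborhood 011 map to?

1

At position 2 the neighborhood is 011; the next row has 1 there.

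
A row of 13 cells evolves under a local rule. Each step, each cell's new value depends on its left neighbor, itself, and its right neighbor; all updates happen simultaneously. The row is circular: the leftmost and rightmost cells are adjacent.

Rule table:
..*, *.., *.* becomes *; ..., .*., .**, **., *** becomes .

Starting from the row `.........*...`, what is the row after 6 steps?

step 1: ........*.*..
step 2: .......*.*.*.
step 3: ......*.*.*.*
step 4: *....*.*.*.*.
step 5: .*..*.*.*.*.*
step 6: *.**.*.*.*.*.

*.**.*.*.*.*.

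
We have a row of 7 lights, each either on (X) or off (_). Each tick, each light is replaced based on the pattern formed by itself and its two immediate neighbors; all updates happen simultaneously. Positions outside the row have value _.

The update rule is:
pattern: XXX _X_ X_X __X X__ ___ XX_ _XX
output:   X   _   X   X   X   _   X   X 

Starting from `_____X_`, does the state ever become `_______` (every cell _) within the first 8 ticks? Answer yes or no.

____X_X
___X_X_
__X_X_X
_X_X_X_
X_X_X_X
_X_X_X_  (repeats tick 4; period 2)
tick 8: _X_X_X_
tick 8 is _X_X_X_, still not uniform _

no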